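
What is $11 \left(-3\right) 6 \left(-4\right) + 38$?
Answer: $830$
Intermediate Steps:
$11 \left(-3\right) 6 \left(-4\right) + 38 = 11 \left(\left(-18\right) \left(-4\right)\right) + 38 = 11 \cdot 72 + 38 = 792 + 38 = 830$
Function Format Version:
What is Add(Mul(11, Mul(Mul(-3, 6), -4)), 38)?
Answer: 830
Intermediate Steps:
Add(Mul(11, Mul(Mul(-3, 6), -4)), 38) = Add(Mul(11, Mul(-18, -4)), 38) = Add(Mul(11, 72), 38) = Add(792, 38) = 830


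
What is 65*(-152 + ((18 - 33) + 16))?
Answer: -9815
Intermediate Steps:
65*(-152 + ((18 - 33) + 16)) = 65*(-152 + (-15 + 16)) = 65*(-152 + 1) = 65*(-151) = -9815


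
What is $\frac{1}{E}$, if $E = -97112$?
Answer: $- \frac{1}{97112} \approx -1.0297 \cdot 10^{-5}$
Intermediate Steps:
$\frac{1}{E} = \frac{1}{-97112} = - \frac{1}{97112}$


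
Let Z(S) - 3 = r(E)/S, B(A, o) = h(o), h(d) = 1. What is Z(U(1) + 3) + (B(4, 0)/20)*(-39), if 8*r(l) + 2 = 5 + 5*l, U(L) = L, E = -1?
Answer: 79/80 ≈ 0.98750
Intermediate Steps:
B(A, o) = 1
r(l) = 3/8 + 5*l/8 (r(l) = -¼ + (5 + 5*l)/8 = -¼ + (5/8 + 5*l/8) = 3/8 + 5*l/8)
Z(S) = 3 - 1/(4*S) (Z(S) = 3 + (3/8 + (5/8)*(-1))/S = 3 + (3/8 - 5/8)/S = 3 - 1/(4*S))
Z(U(1) + 3) + (B(4, 0)/20)*(-39) = (3 - 1/(4*(1 + 3))) + (1/20)*(-39) = (3 - ¼/4) + (1*(1/20))*(-39) = (3 - ¼*¼) + (1/20)*(-39) = (3 - 1/16) - 39/20 = 47/16 - 39/20 = 79/80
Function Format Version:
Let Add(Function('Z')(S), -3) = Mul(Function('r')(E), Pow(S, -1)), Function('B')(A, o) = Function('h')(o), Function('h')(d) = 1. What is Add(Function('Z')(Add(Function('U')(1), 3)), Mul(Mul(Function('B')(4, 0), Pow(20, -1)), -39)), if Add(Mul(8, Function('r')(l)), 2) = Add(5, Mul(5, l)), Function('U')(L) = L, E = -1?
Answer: Rational(79, 80) ≈ 0.98750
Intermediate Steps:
Function('B')(A, o) = 1
Function('r')(l) = Add(Rational(3, 8), Mul(Rational(5, 8), l)) (Function('r')(l) = Add(Rational(-1, 4), Mul(Rational(1, 8), Add(5, Mul(5, l)))) = Add(Rational(-1, 4), Add(Rational(5, 8), Mul(Rational(5, 8), l))) = Add(Rational(3, 8), Mul(Rational(5, 8), l)))
Function('Z')(S) = Add(3, Mul(Rational(-1, 4), Pow(S, -1))) (Function('Z')(S) = Add(3, Mul(Add(Rational(3, 8), Mul(Rational(5, 8), -1)), Pow(S, -1))) = Add(3, Mul(Add(Rational(3, 8), Rational(-5, 8)), Pow(S, -1))) = Add(3, Mul(Rational(-1, 4), Pow(S, -1))))
Add(Function('Z')(Add(Function('U')(1), 3)), Mul(Mul(Function('B')(4, 0), Pow(20, -1)), -39)) = Add(Add(3, Mul(Rational(-1, 4), Pow(Add(1, 3), -1))), Mul(Mul(1, Pow(20, -1)), -39)) = Add(Add(3, Mul(Rational(-1, 4), Pow(4, -1))), Mul(Mul(1, Rational(1, 20)), -39)) = Add(Add(3, Mul(Rational(-1, 4), Rational(1, 4))), Mul(Rational(1, 20), -39)) = Add(Add(3, Rational(-1, 16)), Rational(-39, 20)) = Add(Rational(47, 16), Rational(-39, 20)) = Rational(79, 80)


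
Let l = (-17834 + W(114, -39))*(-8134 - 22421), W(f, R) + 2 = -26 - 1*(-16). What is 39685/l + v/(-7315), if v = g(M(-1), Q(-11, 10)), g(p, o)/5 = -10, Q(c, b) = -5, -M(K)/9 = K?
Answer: 157454413/22792893354 ≈ 0.0069081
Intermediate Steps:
M(K) = -9*K
W(f, R) = -12 (W(f, R) = -2 + (-26 - 1*(-16)) = -2 + (-26 + 16) = -2 - 10 = -12)
g(p, o) = -50 (g(p, o) = 5*(-10) = -50)
v = -50
l = 545284530 (l = (-17834 - 12)*(-8134 - 22421) = -17846*(-30555) = 545284530)
39685/l + v/(-7315) = 39685/545284530 - 50/(-7315) = 39685*(1/545284530) - 50*(-1/7315) = 7937/109056906 + 10/1463 = 157454413/22792893354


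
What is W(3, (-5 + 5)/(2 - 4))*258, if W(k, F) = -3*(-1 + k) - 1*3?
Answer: -2322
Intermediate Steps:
W(k, F) = -3*k (W(k, F) = (3 - 3*k) - 3 = -3*k)
W(3, (-5 + 5)/(2 - 4))*258 = -3*3*258 = -9*258 = -2322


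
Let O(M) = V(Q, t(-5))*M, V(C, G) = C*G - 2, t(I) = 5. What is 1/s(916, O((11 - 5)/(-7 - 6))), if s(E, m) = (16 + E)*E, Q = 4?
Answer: 1/853712 ≈ 1.1714e-6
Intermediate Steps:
V(C, G) = -2 + C*G
O(M) = 18*M (O(M) = (-2 + 4*5)*M = (-2 + 20)*M = 18*M)
s(E, m) = E*(16 + E)
1/s(916, O((11 - 5)/(-7 - 6))) = 1/(916*(16 + 916)) = 1/(916*932) = 1/853712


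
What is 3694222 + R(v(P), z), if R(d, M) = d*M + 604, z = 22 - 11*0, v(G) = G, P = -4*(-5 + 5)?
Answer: 3694826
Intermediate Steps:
P = 0 (P = -4*0 = 0)
z = 22 (z = 22 + 0 = 22)
R(d, M) = 604 + M*d (R(d, M) = M*d + 604 = 604 + M*d)
3694222 + R(v(P), z) = 3694222 + (604 + 22*0) = 3694222 + (604 + 0) = 3694222 + 604 = 3694826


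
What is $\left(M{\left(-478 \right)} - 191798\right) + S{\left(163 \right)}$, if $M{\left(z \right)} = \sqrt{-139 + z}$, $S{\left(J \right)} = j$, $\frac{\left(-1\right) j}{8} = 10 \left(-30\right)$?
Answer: $-189398 + i \sqrt{617} \approx -1.894 \cdot 10^{5} + 24.839 i$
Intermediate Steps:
$j = 2400$ ($j = - 8 \cdot 10 \left(-30\right) = \left(-8\right) \left(-300\right) = 2400$)
$S{\left(J \right)} = 2400$
$\left(M{\left(-478 \right)} - 191798\right) + S{\left(163 \right)} = \left(\sqrt{-139 - 478} - 191798\right) + 2400 = \left(\sqrt{-617} - 191798\right) + 2400 = \left(i \sqrt{617} - 191798\right) + 2400 = \left(-191798 + i \sqrt{617}\right) + 2400 = -189398 + i \sqrt{617}$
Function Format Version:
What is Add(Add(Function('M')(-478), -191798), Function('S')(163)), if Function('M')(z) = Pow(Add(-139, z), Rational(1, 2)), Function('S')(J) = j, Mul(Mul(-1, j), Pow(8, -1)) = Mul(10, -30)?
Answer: Add(-189398, Mul(I, Pow(617, Rational(1, 2)))) ≈ Add(-1.8940e+5, Mul(24.839, I))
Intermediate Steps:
j = 2400 (j = Mul(-8, Mul(10, -30)) = Mul(-8, -300) = 2400)
Function('S')(J) = 2400
Add(Add(Function('M')(-478), -191798), Function('S')(163)) = Add(Add(Pow(Add(-139, -478), Rational(1, 2)), -191798), 2400) = Add(Add(Pow(-617, Rational(1, 2)), -191798), 2400) = Add(Add(Mul(I, Pow(617, Rational(1, 2))), -191798), 2400) = Add(Add(-191798, Mul(I, Pow(617, Rational(1, 2)))), 2400) = Add(-189398, Mul(I, Pow(617, Rational(1, 2))))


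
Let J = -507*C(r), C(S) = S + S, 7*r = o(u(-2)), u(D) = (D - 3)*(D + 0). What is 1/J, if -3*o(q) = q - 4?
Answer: 7/2028 ≈ 0.0034517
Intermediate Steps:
u(D) = D*(-3 + D) (u(D) = (-3 + D)*D = D*(-3 + D))
o(q) = 4/3 - q/3 (o(q) = -(q - 4)/3 = -(-4 + q)/3 = 4/3 - q/3)
r = -2/7 (r = (4/3 - (-2)*(-3 - 2)/3)/7 = (4/3 - (-2)*(-5)/3)/7 = (4/3 - ⅓*10)/7 = (4/3 - 10/3)/7 = (⅐)*(-2) = -2/7 ≈ -0.28571)
C(S) = 2*S
J = 2028/7 (J = -1014*(-2)/7 = -507*(-4/7) = 2028/7 ≈ 289.71)
1/J = 1/(2028/7) = 7/2028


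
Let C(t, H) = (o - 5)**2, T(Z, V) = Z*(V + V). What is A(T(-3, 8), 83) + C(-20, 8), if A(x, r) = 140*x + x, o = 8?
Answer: -6759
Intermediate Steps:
T(Z, V) = 2*V*Z (T(Z, V) = Z*(2*V) = 2*V*Z)
A(x, r) = 141*x
C(t, H) = 9 (C(t, H) = (8 - 5)**2 = 3**2 = 9)
A(T(-3, 8), 83) + C(-20, 8) = 141*(2*8*(-3)) + 9 = 141*(-48) + 9 = -6768 + 9 = -6759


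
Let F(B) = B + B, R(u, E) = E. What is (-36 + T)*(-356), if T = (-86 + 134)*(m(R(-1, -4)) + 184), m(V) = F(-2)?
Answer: -3063024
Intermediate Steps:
F(B) = 2*B
m(V) = -4 (m(V) = 2*(-2) = -4)
T = 8640 (T = (-86 + 134)*(-4 + 184) = 48*180 = 8640)
(-36 + T)*(-356) = (-36 + 8640)*(-356) = 8604*(-356) = -3063024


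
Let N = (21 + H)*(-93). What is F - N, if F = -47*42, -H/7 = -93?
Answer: 60522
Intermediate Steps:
H = 651 (H = -7*(-93) = 651)
F = -1974
N = -62496 (N = (21 + 651)*(-93) = 672*(-93) = -62496)
F - N = -1974 - 1*(-62496) = -1974 + 62496 = 60522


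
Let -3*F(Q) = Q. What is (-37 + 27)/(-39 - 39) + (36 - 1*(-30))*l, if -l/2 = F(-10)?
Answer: -17155/39 ≈ -439.87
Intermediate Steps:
F(Q) = -Q/3
l = -20/3 (l = -(-2)*(-10)/3 = -2*10/3 = -20/3 ≈ -6.6667)
(-37 + 27)/(-39 - 39) + (36 - 1*(-30))*l = (-37 + 27)/(-39 - 39) + (36 - 1*(-30))*(-20/3) = -10/(-78) + (36 + 30)*(-20/3) = -10*(-1/78) + 66*(-20/3) = 5/39 - 440 = -17155/39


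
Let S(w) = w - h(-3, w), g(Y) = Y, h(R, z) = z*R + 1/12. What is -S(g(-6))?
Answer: 289/12 ≈ 24.083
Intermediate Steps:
h(R, z) = 1/12 + R*z (h(R, z) = R*z + 1/12 = 1/12 + R*z)
S(w) = -1/12 + 4*w (S(w) = w - (1/12 - 3*w) = w + (-1/12 + 3*w) = -1/12 + 4*w)
-S(g(-6)) = -(-1/12 + 4*(-6)) = -(-1/12 - 24) = -1*(-289/12) = 289/12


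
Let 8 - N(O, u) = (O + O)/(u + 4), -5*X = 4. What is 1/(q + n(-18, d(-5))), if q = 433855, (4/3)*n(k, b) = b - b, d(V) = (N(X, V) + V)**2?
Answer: 1/433855 ≈ 2.3049e-6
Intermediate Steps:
X = -4/5 (X = -1/5*4 = -4/5 ≈ -0.80000)
N(O, u) = 8 - 2*O/(4 + u) (N(O, u) = 8 - (O + O)/(u + 4) = 8 - 2*O/(4 + u))
d(V) = (V + 2*(84/5 + 4*V)/(4 + V))**2 (d(V) = (2*(16 - 1*(-4/5) + 4*V)/(4 + V) + V)**2 = (2*(16 + 4/5 + 4*V)/(4 + V) + V)**2 = (2*(84/5 + 4*V)/(4 + V) + V)**2 = (V + 2*(84/5 + 4*V)/(4 + V))**2)
n(k, b) = 0 (n(k, b) = 3*(b - b)/4 = (3/4)*0 = 0)
1/(q + n(-18, d(-5))) = 1/(433855 + 0) = 1/433855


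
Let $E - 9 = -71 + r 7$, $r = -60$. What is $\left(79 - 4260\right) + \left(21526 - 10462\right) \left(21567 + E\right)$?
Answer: $233280259$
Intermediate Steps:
$E = -482$ ($E = 9 - 491 = -482$)
$\left(79 - 4260\right) + \left(21526 - 10462\right) \left(21567 + E\right) = \left(79 - 4260\right) + \left(21526 - 10462\right) \left(21567 - 482\right) = \left(79 - 4260\right) + 11064 \cdot 21085 = -4181 + 233284440 = 233280259$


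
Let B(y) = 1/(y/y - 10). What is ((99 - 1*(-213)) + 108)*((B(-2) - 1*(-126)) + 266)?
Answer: 493780/3 ≈ 1.6459e+5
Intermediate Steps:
B(y) = -1/9 (B(y) = 1/(1 - 10) = 1/(-9) = -1/9)
((99 - 1*(-213)) + 108)*((B(-2) - 1*(-126)) + 266) = ((99 - 1*(-213)) + 108)*((-1/9 - 1*(-126)) + 266) = ((99 + 213) + 108)*((-1/9 + 126) + 266) = (312 + 108)*(1133/9 + 266) = 420*(3527/9) = 493780/3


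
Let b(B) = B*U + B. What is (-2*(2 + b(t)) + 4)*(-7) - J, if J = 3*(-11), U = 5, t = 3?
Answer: 285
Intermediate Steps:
J = -33
b(B) = 6*B (b(B) = B*5 + B = 5*B + B = 6*B)
(-2*(2 + b(t)) + 4)*(-7) - J = (-2*(2 + 6*3) + 4)*(-7) - 1*(-33) = (-2*(2 + 18) + 4)*(-7) + 33 = (-2*20 + 4)*(-7) + 33 = (-40 + 4)*(-7) + 33 = -36*(-7) + 33 = 252 + 33 = 285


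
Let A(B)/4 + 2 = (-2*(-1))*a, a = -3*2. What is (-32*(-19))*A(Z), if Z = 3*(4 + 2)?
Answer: -34048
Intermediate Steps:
a = -6
Z = 18 (Z = 3*6 = 18)
A(B) = -56 (A(B) = -8 + 4*(-2*(-1)*(-6)) = -8 + 4*(2*(-6)) = -8 + 4*(-12) = -8 - 48 = -56)
(-32*(-19))*A(Z) = -32*(-19)*(-56) = 608*(-56) = -34048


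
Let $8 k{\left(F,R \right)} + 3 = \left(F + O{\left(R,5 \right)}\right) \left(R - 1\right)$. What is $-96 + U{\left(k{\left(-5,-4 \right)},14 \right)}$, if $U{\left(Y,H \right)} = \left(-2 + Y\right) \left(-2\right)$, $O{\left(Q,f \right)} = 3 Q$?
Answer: $- \frac{225}{2} \approx -112.5$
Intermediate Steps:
$k{\left(F,R \right)} = - \frac{3}{8} + \frac{\left(-1 + R\right) \left(F + 3 R\right)}{8}$ ($k{\left(F,R \right)} = - \frac{3}{8} + \frac{\left(F + 3 R\right) \left(R - 1\right)}{8} = - \frac{3}{8} + \frac{\left(F + 3 R\right) \left(-1 + R\right)}{8} = - \frac{3}{8} + \frac{\left(-1 + R\right) \left(F + 3 R\right)}{8}$)
$U{\left(Y,H \right)} = 4 - 2 Y$
$-96 + U{\left(k{\left(-5,-4 \right)},14 \right)} = -96 + \left(4 - 2 \left(- \frac{3}{8} - - \frac{3}{2} - - \frac{5}{8} + \frac{3 \left(-4\right)^{2}}{8} + \frac{1}{8} \left(-5\right) \left(-4\right)\right)\right) = -96 + \left(4 - 2 \left(- \frac{3}{8} + \frac{3}{2} + \frac{5}{8} + \frac{3}{8} \cdot 16 + \frac{5}{2}\right)\right) = -96 + \left(4 - 2 \left(- \frac{3}{8} + \frac{3}{2} + \frac{5}{8} + 6 + \frac{5}{2}\right)\right) = -96 + \left(4 - \frac{41}{2}\right) = -96 - \frac{33}{2} = - \frac{225}{2}$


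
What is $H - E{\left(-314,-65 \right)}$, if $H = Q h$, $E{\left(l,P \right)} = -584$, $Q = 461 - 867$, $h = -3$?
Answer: $1802$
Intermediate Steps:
$Q = -406$
$H = 1218$ ($H = \left(-406\right) \left(-3\right) = 1218$)
$H - E{\left(-314,-65 \right)} = 1218 - -584 = 1218 + 584 = 1802$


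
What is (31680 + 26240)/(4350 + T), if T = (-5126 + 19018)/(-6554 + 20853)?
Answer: 414099040/31107271 ≈ 13.312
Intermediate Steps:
T = 13892/14299 ≈ 0.97154
(31680 + 26240)/(4350 + T) = (31680 + 26240)/(4350 + 13892/14299) = 57920/(62214542/14299) = 57920*(14299/62214542) = 414099040/31107271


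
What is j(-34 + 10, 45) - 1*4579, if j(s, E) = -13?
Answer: -4592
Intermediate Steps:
j(-34 + 10, 45) - 1*4579 = -13 - 1*4579 = -13 - 4579 = -4592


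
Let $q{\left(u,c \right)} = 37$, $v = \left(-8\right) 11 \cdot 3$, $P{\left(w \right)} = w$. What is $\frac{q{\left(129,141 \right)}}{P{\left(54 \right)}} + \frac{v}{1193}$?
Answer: $\frac{29885}{64422} \approx 0.46389$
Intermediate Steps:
$v = -264$ ($v = \left(-88\right) 3 = -264$)
$\frac{q{\left(129,141 \right)}}{P{\left(54 \right)}} + \frac{v}{1193} = \frac{37}{54} - \frac{264}{1193} = \frac{29885}{64422}$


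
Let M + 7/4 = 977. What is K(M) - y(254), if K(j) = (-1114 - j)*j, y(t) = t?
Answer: -32604721/16 ≈ -2.0378e+6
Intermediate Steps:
M = 3901/4 (M = -7/4 + 977 = 3901/4 ≈ 975.25)
K(j) = j*(-1114 - j)
K(M) - y(254) = -1*3901/4*(1114 + 3901/4) - 1*254 = -1*3901/4*8357/4 - 254 = -32600657/16 - 254 = -32604721/16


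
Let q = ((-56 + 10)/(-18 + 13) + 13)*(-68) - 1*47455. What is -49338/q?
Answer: 246690/244823 ≈ 1.0076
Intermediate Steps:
q = -244823/5 (q = (-46/(-5) + 13)*(-68) - 47455 = (-46*(-⅕) + 13)*(-68) - 47455 = (46/5 + 13)*(-68) - 47455 = (111/5)*(-68) - 47455 = -7548/5 - 47455 = -244823/5 ≈ -48965.)
-49338/q = -49338/(-244823/5) = -49338*(-5/244823) = 246690/244823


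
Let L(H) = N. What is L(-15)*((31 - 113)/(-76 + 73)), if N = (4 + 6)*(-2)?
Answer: -1640/3 ≈ -546.67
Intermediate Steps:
N = -20 (N = 10*(-2) = -20)
L(H) = -20
L(-15)*((31 - 113)/(-76 + 73)) = -20*(31 - 113)/(-76 + 73) = -(-1640)/(-3) = -(-1640)*(-1)/3 = -20*82/3 = -1640/3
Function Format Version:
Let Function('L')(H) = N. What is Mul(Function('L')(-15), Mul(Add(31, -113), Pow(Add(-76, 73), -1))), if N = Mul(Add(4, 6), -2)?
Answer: Rational(-1640, 3) ≈ -546.67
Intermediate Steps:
N = -20 (N = Mul(10, -2) = -20)
Function('L')(H) = -20
Mul(Function('L')(-15), Mul(Add(31, -113), Pow(Add(-76, 73), -1))) = Mul(-20, Mul(Add(31, -113), Pow(Add(-76, 73), -1))) = Mul(-20, Mul(-82, Pow(-3, -1))) = Mul(-20, Mul(-82, Rational(-1, 3))) = Mul(-20, Rational(82, 3)) = Rational(-1640, 3)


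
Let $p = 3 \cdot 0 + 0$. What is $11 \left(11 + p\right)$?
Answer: $121$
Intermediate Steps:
$p = 0$ ($p = 0 + 0 = 0$)
$11 \left(11 + p\right) = 11 \left(11 + 0\right) = 11 \cdot 11 = 121$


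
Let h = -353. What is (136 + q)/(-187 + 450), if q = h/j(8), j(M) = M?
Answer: 735/2104 ≈ 0.34933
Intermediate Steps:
q = -353/8 ≈ -44.125
(136 + q)/(-187 + 450) = (136 - 353/8)/(-187 + 450) = (735/8)/263 = (735/8)*(1/263) = 735/2104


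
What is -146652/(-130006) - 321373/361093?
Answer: 5587296199/23472128279 ≈ 0.23804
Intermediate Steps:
-146652/(-130006) - 321373/361093 = -146652*(-1/130006) - 321373*1/361093 = 73326/65003 - 321373/361093 = 5587296199/23472128279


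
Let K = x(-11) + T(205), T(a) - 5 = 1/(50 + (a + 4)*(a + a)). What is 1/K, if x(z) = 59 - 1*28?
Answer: 85740/3086641 ≈ 0.027778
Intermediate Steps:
x(z) = 31 (x(z) = 59 - 28 = 31)
T(a) = 5 + 1/(50 + 2*a*(4 + a)) (T(a) = 5 + 1/(50 + (a + 4)*(a + a)) = 5 + 1/(50 + (4 + a)*(2*a)) = 5 + 1/(50 + 2*a*(4 + a)))
K = 3086641/85740 (K = 31 + (251 + 10*205² + 40*205)/(2*(25 + 205² + 4*205)) = 31 + (251 + 10*42025 + 8200)/(2*(25 + 42025 + 820)) = 31 + (½)*(251 + 420250 + 8200)/42870 = 31 + (½)*(1/42870)*428701 = 31 + 428701/85740 = 3086641/85740 ≈ 36.000)
1/K = 1/(3086641/85740) = 85740/3086641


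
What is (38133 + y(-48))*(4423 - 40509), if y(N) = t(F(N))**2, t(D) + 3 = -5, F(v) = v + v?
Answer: -1378376942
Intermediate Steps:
F(v) = 2*v
t(D) = -8 (t(D) = -3 - 5 = -8)
y(N) = 64 (y(N) = (-8)**2 = 64)
(38133 + y(-48))*(4423 - 40509) = (38133 + 64)*(4423 - 40509) = 38197*(-36086) = -1378376942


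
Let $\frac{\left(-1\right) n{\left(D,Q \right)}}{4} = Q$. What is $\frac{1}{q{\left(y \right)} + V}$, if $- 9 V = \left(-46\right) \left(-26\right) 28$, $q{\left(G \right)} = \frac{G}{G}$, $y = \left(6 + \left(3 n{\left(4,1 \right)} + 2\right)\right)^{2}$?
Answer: $- \frac{9}{33479} \approx -0.00026883$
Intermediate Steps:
$n{\left(D,Q \right)} = - 4 Q$
$y = 16$ ($y = \left(6 + \left(3 \left(\left(-4\right) 1\right) + 2\right)\right)^{2} = \left(6 + \left(3 \left(-4\right) + 2\right)\right)^{2} = \left(6 + \left(-12 + 2\right)\right)^{2} = \left(6 - 10\right)^{2} = \left(-4\right)^{2} = 16$)
$q{\left(G \right)} = 1$
$V = - \frac{33488}{9}$ ($V = - \frac{\left(-46\right) \left(-26\right) 28}{9} = - \frac{1196 \cdot 28}{9} = \left(- \frac{1}{9}\right) 33488 = - \frac{33488}{9} \approx -3720.9$)
$\frac{1}{q{\left(y \right)} + V} = \frac{1}{1 - \frac{33488}{9}} = \frac{1}{- \frac{33479}{9}} = - \frac{9}{33479}$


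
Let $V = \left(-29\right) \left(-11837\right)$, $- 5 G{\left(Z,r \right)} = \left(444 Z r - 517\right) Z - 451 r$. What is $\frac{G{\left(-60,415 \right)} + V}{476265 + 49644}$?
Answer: $- \frac{44097566}{175303} \approx -251.55$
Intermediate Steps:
$G{\left(Z,r \right)} = \frac{451 r}{5} - \frac{Z \left(-517 + 444 Z r\right)}{5}$ ($G{\left(Z,r \right)} = - \frac{\left(444 Z r - 517\right) Z - 451 r}{5} = - \frac{\left(-517 + 444 Z r\right) Z - 451 r}{5} = - \frac{Z \left(-517 + 444 Z r\right) - 451 r}{5} = - \frac{- 451 r + Z \left(-517 + 444 Z r\right)}{5} = \frac{451 r}{5} - \frac{Z \left(-517 + 444 Z r\right)}{5}$)
$V = 343273$
$\frac{G{\left(-60,415 \right)} + V}{476265 + 49644} = \frac{\left(\frac{451}{5} \cdot 415 + \frac{517}{5} \left(-60\right) - 36852 \left(-60\right)^{2}\right) + 343273}{476265 + 49644} = \frac{\left(37433 - 6204 - 36852 \cdot 3600\right) + 343273}{525909} = \left(\left(37433 - 6204 - 132667200\right) + 343273\right) \frac{1}{525909} = \left(-132635971 + 343273\right) \frac{1}{525909} = \left(-132292698\right) \frac{1}{525909} = - \frac{44097566}{175303}$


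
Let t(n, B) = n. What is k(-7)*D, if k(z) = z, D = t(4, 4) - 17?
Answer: 91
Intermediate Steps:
D = -13 (D = 4 - 17 = -13)
k(-7)*D = -7*(-13) = 91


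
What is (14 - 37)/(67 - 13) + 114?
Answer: 6133/54 ≈ 113.57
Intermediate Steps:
(14 - 37)/(67 - 13) + 114 = -23/54 + 114 = 6133/54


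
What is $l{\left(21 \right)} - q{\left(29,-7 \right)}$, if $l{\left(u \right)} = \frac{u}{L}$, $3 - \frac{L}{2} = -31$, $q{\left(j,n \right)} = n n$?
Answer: $- \frac{3311}{68} \approx -48.691$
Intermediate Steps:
$q{\left(j,n \right)} = n^{2}$
$L = 68$ ($L = 6 - -62 = 6 + 62 = 68$)
$l{\left(u \right)} = \frac{u}{68}$
$l{\left(21 \right)} - q{\left(29,-7 \right)} = \frac{1}{68} \cdot 21 - \left(-7\right)^{2} = \frac{21}{68} - 49 = - \frac{3311}{68}$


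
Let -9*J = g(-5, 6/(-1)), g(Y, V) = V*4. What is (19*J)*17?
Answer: 2584/3 ≈ 861.33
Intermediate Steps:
g(Y, V) = 4*V
J = 8/3 (J = -4*6/(-1)/9 = -4*6*(-1)/9 = -4*(-6)/9 = -⅑*(-24) = 8/3 ≈ 2.6667)
(19*J)*17 = (19*(8/3))*17 = (152/3)*17 = 2584/3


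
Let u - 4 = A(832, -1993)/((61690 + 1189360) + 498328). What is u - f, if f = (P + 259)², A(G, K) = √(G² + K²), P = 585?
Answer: -712332 + √4664273/1749378 ≈ -7.1233e+5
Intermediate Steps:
u = 4 + √4664273/1749378 (u = 4 + √(832² + (-1993)²)/((61690 + 1189360) + 498328) = 4 + √(692224 + 3972049)/(1251050 + 498328) = 4 + √4664273/1749378 ≈ 4.0012)
f = 712336 (f = (585 + 259)² = 844² = 712336)
u - f = (4 + √4664273/1749378) - 1*712336 = (4 + √4664273/1749378) - 712336 = -712332 + √4664273/1749378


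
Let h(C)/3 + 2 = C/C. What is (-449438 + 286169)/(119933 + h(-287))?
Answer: -163269/119930 ≈ -1.3614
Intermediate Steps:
h(C) = -3 (h(C) = -6 + 3*(C/C) = -6 + 3*1 = -6 + 3 = -3)
(-449438 + 286169)/(119933 + h(-287)) = (-449438 + 286169)/(119933 - 3) = -163269/119930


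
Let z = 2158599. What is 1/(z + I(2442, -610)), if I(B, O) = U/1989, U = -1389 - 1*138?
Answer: 663/1431150628 ≈ 4.6326e-7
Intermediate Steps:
U = -1527 (U = -1389 - 138 = -1527)
I(B, O) = -509/663 (I(B, O) = -1527/1989 = -1527*1/1989 = -509/663)
1/(z + I(2442, -610)) = 1/(2158599 - 509/663) = 1/(1431150628/663) = 663/1431150628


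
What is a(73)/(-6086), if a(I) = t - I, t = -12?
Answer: 5/358 ≈ 0.013966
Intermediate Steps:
a(I) = -12 - I
a(73)/(-6086) = (-12 - 1*73)/(-6086) = (-12 - 73)*(-1/6086) = -85*(-1/6086) = 5/358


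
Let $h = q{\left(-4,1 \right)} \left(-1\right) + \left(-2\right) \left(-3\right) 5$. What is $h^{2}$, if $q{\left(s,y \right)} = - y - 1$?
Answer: $1024$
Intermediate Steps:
$q{\left(s,y \right)} = -1 - y$
$h = 32$ ($h = \left(-1 - 1\right) \left(-1\right) + \left(-2\right) \left(-3\right) 5 = \left(-1 - 1\right) \left(-1\right) + 6 \cdot 5 = \left(-2\right) \left(-1\right) + 30 = 2 + 30 = 32$)
$h^{2} = 32^{2} = 1024$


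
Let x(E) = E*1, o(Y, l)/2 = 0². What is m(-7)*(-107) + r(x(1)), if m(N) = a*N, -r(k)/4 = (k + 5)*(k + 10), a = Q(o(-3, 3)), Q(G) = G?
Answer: -264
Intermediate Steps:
o(Y, l) = 0 (o(Y, l) = 2*0² = 2*0 = 0)
a = 0
x(E) = E
r(k) = -4*(5 + k)*(10 + k) (r(k) = -4*(k + 5)*(k + 10) = -4*(5 + k)*(10 + k))
m(N) = 0 (m(N) = 0*N = 0)
m(-7)*(-107) + r(x(1)) = 0*(-107) + (-200 - 60*1 - 4*1²) = 0 + (-200 - 60 - 4*1) = 0 + (-200 - 60 - 4) = 0 - 264 = -264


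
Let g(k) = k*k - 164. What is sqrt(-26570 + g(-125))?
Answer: 23*I*sqrt(21) ≈ 105.4*I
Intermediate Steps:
g(k) = -164 + k**2 (g(k) = k**2 - 164 = -164 + k**2)
sqrt(-26570 + g(-125)) = sqrt(-26570 + (-164 + (-125)**2)) = sqrt(-26570 + (-164 + 15625)) = sqrt(-26570 + 15461) = sqrt(-11109) = 23*I*sqrt(21)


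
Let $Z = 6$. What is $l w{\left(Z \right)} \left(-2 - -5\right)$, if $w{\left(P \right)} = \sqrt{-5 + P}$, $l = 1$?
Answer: $3$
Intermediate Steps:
$l w{\left(Z \right)} \left(-2 - -5\right) = 1 \sqrt{-5 + 6} \left(-2 - -5\right) = 1 \sqrt{1} \left(-2 + 5\right) = 1 \cdot 1 \cdot 3 = 1 \cdot 3 = 3$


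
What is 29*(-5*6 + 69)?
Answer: 1131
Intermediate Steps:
29*(-5*6 + 69) = 29*(-30 + 69) = 29*39 = 1131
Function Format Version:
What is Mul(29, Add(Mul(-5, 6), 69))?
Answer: 1131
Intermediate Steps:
Mul(29, Add(Mul(-5, 6), 69)) = Mul(29, Add(-30, 69)) = Mul(29, 39) = 1131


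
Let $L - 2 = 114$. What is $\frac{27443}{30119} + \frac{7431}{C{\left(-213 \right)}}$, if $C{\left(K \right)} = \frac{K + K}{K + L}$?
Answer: $\frac{7240558917}{4276898} \approx 1692.9$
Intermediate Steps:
$L = 116$ ($L = 2 + 114 = 116$)
$C{\left(K \right)} = \frac{2 K}{116 + K}$ ($C{\left(K \right)} = \frac{K + K}{K + 116} = \frac{2 K}{116 + K}$)
$\frac{27443}{30119} + \frac{7431}{C{\left(-213 \right)}} = \frac{27443}{30119} + \frac{7431}{2 \left(-213\right) \frac{1}{116 - 213}} = 27443 \cdot \frac{1}{30119} + \frac{7431}{2 \left(-213\right) \frac{1}{-97}} = \frac{27443}{30119} + \frac{7431}{2 \left(-213\right) \left(- \frac{1}{97}\right)} = \frac{27443}{30119} + \frac{7431}{\frac{426}{97}} = \frac{27443}{30119} + 7431 \cdot \frac{97}{426} = \frac{27443}{30119} + \frac{240269}{142} = \frac{7240558917}{4276898}$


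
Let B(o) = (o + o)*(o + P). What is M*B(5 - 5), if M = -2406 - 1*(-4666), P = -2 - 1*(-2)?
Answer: 0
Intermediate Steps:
P = 0 (P = -2 + 2 = 0)
B(o) = 2*o**2 (B(o) = (o + o)*(o + 0) = (2*o)*o = 2*o**2)
M = 2260 (M = -2406 + 4666 = 2260)
M*B(5 - 5) = 2260*(2*(5 - 5)**2) = 2260*(2*0**2) = 2260*(2*0) = 2260*0 = 0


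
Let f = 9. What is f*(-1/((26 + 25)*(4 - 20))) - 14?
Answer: -3805/272 ≈ -13.989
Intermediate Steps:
f*(-1/((26 + 25)*(4 - 20))) - 14 = 9*(-1/((26 + 25)*(4 - 20))) - 14 = 9*(-1/(51*(-16))) - 14 = 9*(-1/(-816)) - 14 = 9*(-1*(-1/816)) - 14 = 9*(1/816) - 14 = 3/272 - 14 = -3805/272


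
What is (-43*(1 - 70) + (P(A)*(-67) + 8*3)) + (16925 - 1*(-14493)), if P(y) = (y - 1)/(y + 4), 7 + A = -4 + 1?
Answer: 205717/6 ≈ 34286.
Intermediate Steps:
A = -10 (A = -7 + (-4 + 1) = -7 - 3 = -10)
P(y) = (-1 + y)/(4 + y)
(-43*(1 - 70) + (P(A)*(-67) + 8*3)) + (16925 - 1*(-14493)) = (-43*(1 - 70) + (((-1 - 10)/(4 - 10))*(-67) + 8*3)) + (16925 - 1*(-14493)) = (-43*(-69) + ((-11/(-6))*(-67) + 24)) + (16925 + 14493) = (2967 + (-1/6*(-11)*(-67) + 24)) + 31418 = (2967 + ((11/6)*(-67) + 24)) + 31418 = (2967 + (-737/6 + 24)) + 31418 = (2967 - 593/6) + 31418 = 17209/6 + 31418 = 205717/6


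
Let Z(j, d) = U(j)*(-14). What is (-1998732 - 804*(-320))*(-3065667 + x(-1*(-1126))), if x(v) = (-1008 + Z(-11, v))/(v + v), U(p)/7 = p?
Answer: 3005694785261082/563 ≈ 5.3387e+12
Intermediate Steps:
U(p) = 7*p
Z(j, d) = -98*j (Z(j, d) = (7*j)*(-14) = -98*j)
x(v) = 35/v (x(v) = (-1008 - 98*(-11))/(v + v) = (-1008 + 1078)/((2*v)) = 70*(1/(2*v)) = 35/v)
(-1998732 - 804*(-320))*(-3065667 + x(-1*(-1126))) = (-1998732 - 804*(-320))*(-3065667 + 35/((-1*(-1126)))) = (-1998732 + 257280)*(-3065667 + 35/1126) = -1741452*(-3065667 + 35*(1/1126)) = -1741452*(-3065667 + 35/1126) = -1741452*(-3451941007/1126) = 3005694785261082/563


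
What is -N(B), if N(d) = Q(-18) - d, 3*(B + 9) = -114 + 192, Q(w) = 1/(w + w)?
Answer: 613/36 ≈ 17.028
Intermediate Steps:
Q(w) = 1/(2*w)
B = 17 (B = -9 + (-114 + 192)/3 = -9 + (⅓)*78 = -9 + 26 = 17)
N(d) = -1/36 - d (N(d) = (½)/(-18) - d = (½)*(-1/18) - d = -1/36 - d)
-N(B) = -(-1/36 - 1*17) = -(-1/36 - 17) = -1*(-613/36) = 613/36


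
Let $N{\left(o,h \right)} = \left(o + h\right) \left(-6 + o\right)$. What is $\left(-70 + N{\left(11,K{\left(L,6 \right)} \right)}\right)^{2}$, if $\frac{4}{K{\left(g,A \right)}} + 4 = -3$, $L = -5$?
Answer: $\frac{15625}{49} \approx 318.88$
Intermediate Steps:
$K{\left(g,A \right)} = - \frac{4}{7}$ ($K{\left(g,A \right)} = \frac{4}{-4 - 3} = \frac{4}{-7} = 4 \left(- \frac{1}{7}\right) = - \frac{4}{7}$)
$N{\left(o,h \right)} = \left(-6 + o\right) \left(h + o\right)$ ($N{\left(o,h \right)} = \left(h + o\right) \left(-6 + o\right) = \left(-6 + o\right) \left(h + o\right)$)
$\left(-70 + N{\left(11,K{\left(L,6 \right)} \right)}\right)^{2} = \left(-70 - \left(\frac{482}{7} - 121\right)\right)^{2} = \left(-70 + \left(121 + \frac{24}{7} - 66 - \frac{44}{7}\right)\right)^{2} = \left(-70 + \frac{365}{7}\right)^{2} = \left(- \frac{125}{7}\right)^{2} = \frac{15625}{49}$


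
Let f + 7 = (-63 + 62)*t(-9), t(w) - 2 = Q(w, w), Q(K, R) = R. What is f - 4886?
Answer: -4886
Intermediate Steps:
t(w) = 2 + w
f = 0 (f = -7 + (-63 + 62)*(2 - 9) = -7 - 1*(-7) = -7 + 7 = 0)
f - 4886 = 0 - 4886 = -4886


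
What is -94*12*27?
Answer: -30456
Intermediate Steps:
-94*12*27 = -1128*27 = -30456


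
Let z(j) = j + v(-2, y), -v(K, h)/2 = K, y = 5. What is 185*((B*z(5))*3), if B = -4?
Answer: -19980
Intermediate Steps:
v(K, h) = -2*K
z(j) = 4 + j (z(j) = j - 2*(-2) = j + 4 = 4 + j)
185*((B*z(5))*3) = 185*(-4*(4 + 5)*3) = 185*(-4*9*3) = 185*(-36*3) = 185*(-108) = -19980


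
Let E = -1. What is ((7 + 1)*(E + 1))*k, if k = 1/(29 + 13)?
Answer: 0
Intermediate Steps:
k = 1/42 ≈ 0.023810
((7 + 1)*(E + 1))*k = ((7 + 1)*(-1 + 1))*(1/42) = (8*0)*(1/42) = 0*(1/42) = 0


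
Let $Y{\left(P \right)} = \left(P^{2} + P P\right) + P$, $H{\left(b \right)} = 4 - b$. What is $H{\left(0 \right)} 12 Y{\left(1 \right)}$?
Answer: $144$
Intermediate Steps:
$Y{\left(P \right)} = P + 2 P^{2}$ ($Y{\left(P \right)} = \left(P^{2} + P^{2}\right) + P = 2 P^{2} + P = P + 2 P^{2}$)
$H{\left(0 \right)} 12 Y{\left(1 \right)} = \left(4 - 0\right) 12 \cdot 1 \left(1 + 2 \cdot 1\right) = \left(4 + 0\right) 12 \cdot 1 \left(1 + 2\right) = 4 \cdot 12 \cdot 1 \cdot 3 = 48 \cdot 3 = 144$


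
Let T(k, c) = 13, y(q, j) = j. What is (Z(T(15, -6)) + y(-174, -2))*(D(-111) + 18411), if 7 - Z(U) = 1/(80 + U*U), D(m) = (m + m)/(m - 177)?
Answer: 274850915/2988 ≈ 91985.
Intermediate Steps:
D(m) = 2*m/(-177 + m) (D(m) = (2*m)/(-177 + m) = 2*m/(-177 + m))
Z(U) = 7 - 1/(80 + U²) (Z(U) = 7 - 1/(80 + U*U) = 7 - 1/(80 + U²))
(Z(T(15, -6)) + y(-174, -2))*(D(-111) + 18411) = ((559 + 7*13²)/(80 + 13²) - 2)*(2*(-111)/(-177 - 111) + 18411) = ((559 + 7*169)/(80 + 169) - 2)*(2*(-111)/(-288) + 18411) = ((559 + 1183)/249 - 2)*(2*(-111)*(-1/288) + 18411) = ((1/249)*1742 - 2)*(37/48 + 18411) = (1742/249 - 2)*(883765/48) = (1244/249)*(883765/48) = 274850915/2988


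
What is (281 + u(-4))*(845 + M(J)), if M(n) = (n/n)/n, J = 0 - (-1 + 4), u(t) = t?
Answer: 701918/3 ≈ 2.3397e+5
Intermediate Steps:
J = -3 (J = 0 - 1*3 = 0 - 3 = -3)
M(n) = 1/n
(281 + u(-4))*(845 + M(J)) = (281 - 4)*(845 + 1/(-3)) = 277*(845 - ⅓) = 277*(2534/3) = 701918/3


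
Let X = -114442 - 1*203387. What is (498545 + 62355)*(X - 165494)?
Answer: -271095870700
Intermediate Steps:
X = -317829 (X = -114442 - 203387 = -317829)
(498545 + 62355)*(X - 165494) = (498545 + 62355)*(-317829 - 165494) = 560900*(-483323) = -271095870700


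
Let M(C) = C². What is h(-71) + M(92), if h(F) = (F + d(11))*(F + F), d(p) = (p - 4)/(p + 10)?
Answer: 55496/3 ≈ 18499.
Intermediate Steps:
d(p) = (-4 + p)/(10 + p)
h(F) = 2*F*(⅓ + F) (h(F) = (F + (-4 + 11)/(10 + 11))*(F + F) = (F + 7/21)*(2*F) = (F + (1/21)*7)*(2*F) = (F + ⅓)*(2*F) = (⅓ + F)*(2*F) = 2*F*(⅓ + F))
h(-71) + M(92) = (⅔)*(-71)*(1 + 3*(-71)) + 92² = (⅔)*(-71)*(1 - 213) + 8464 = (⅔)*(-71)*(-212) + 8464 = 30104/3 + 8464 = 55496/3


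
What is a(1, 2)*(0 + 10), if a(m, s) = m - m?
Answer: 0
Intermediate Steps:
a(m, s) = 0
a(1, 2)*(0 + 10) = 0*(0 + 10) = 0*10 = 0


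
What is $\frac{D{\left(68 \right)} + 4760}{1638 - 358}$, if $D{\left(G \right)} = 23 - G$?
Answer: $\frac{943}{256} \approx 3.6836$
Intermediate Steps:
$\frac{D{\left(68 \right)} + 4760}{1638 - 358} = \frac{\left(23 - 68\right) + 4760}{1638 - 358} = \frac{\left(23 - 68\right) + 4760}{1280} = \left(-45 + 4760\right) \frac{1}{1280} = 4715 \cdot \frac{1}{1280} = \frac{943}{256}$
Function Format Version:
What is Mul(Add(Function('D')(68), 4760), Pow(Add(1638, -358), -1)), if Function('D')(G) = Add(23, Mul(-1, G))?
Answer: Rational(943, 256) ≈ 3.6836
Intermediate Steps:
Mul(Add(Function('D')(68), 4760), Pow(Add(1638, -358), -1)) = Mul(Add(Add(23, Mul(-1, 68)), 4760), Pow(Add(1638, -358), -1)) = Mul(Add(Add(23, -68), 4760), Pow(1280, -1)) = Mul(Add(-45, 4760), Rational(1, 1280)) = Mul(4715, Rational(1, 1280)) = Rational(943, 256)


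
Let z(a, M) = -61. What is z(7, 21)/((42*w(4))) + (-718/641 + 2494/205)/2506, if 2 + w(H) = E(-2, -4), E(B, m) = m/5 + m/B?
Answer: 7191473543/3951611160 ≈ 1.8199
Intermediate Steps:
E(B, m) = m/5 + m/B (E(B, m) = m*(1/5) + m/B = m/5 + m/B)
w(H) = -4/5 (w(H) = -2 + ((1/5)*(-4) - 4/(-2)) = -2 + (-4/5 - 4*(-1/2)) = -2 + (-4/5 + 2) = -2 + 6/5 = -4/5)
z(7, 21)/((42*w(4))) + (-718/641 + 2494/205)/2506 = -61/(42*(-4/5)) + (-718/641 + 2494/205)/2506 = -61/(-168/5) + (-718*1/641 + 2494*(1/205))*(1/2506) = -61*(-5/168) + (-718/641 + 2494/205)*(1/2506) = 305/168 + (1451464/131405)*(1/2506) = 305/168 + 103676/23521495 = 7191473543/3951611160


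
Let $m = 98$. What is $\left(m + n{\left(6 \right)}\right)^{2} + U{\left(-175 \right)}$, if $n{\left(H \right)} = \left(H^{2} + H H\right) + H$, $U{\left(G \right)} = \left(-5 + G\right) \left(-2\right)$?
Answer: $31336$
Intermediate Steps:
$U{\left(G \right)} = 10 - 2 G$
$n{\left(H \right)} = H + 2 H^{2}$ ($n{\left(H \right)} = \left(H^{2} + H^{2}\right) + H = 2 H^{2} + H = H + 2 H^{2}$)
$\left(m + n{\left(6 \right)}\right)^{2} + U{\left(-175 \right)} = \left(98 + 6 \left(1 + 2 \cdot 6\right)\right)^{2} + \left(10 - -350\right) = \left(98 + 6 \left(1 + 12\right)\right)^{2} + \left(10 + 350\right) = \left(98 + 6 \cdot 13\right)^{2} + 360 = \left(98 + 78\right)^{2} + 360 = 176^{2} + 360 = 30976 + 360 = 31336$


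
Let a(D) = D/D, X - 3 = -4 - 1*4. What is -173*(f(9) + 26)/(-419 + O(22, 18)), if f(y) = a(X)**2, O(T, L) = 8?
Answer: 1557/137 ≈ 11.365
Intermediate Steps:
X = -5 (X = 3 + (-4 - 1*4) = 3 + (-4 - 4) = 3 - 8 = -5)
a(D) = 1
f(y) = 1 (f(y) = 1**2 = 1)
-173*(f(9) + 26)/(-419 + O(22, 18)) = -173*(1 + 26)/(-419 + 8) = -173/((-411/27)) = -173/((-411*1/27)) = -173/(-137/9) = -173*(-9/137) = 1557/137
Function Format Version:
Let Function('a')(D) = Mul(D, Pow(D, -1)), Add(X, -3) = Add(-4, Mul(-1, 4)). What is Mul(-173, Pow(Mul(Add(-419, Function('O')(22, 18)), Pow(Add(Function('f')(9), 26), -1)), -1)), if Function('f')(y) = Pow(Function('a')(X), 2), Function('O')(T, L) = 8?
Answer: Rational(1557, 137) ≈ 11.365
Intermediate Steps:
X = -5 (X = Add(3, Add(-4, Mul(-1, 4))) = Add(3, Add(-4, -4)) = Add(3, -8) = -5)
Function('a')(D) = 1
Function('f')(y) = 1 (Function('f')(y) = Pow(1, 2) = 1)
Mul(-173, Pow(Mul(Add(-419, Function('O')(22, 18)), Pow(Add(Function('f')(9), 26), -1)), -1)) = Mul(-173, Pow(Mul(Add(-419, 8), Pow(Add(1, 26), -1)), -1)) = Mul(-173, Pow(Mul(-411, Pow(27, -1)), -1)) = Mul(-173, Pow(Mul(-411, Rational(1, 27)), -1)) = Mul(-173, Pow(Rational(-137, 9), -1)) = Mul(-173, Rational(-9, 137)) = Rational(1557, 137)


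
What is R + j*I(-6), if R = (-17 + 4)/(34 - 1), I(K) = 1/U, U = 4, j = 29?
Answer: 905/132 ≈ 6.8561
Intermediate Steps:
I(K) = 1/4
R = -13/33 ≈ -0.39394
R + j*I(-6) = -13/33 + 29*(1/4) = -13/33 + 29/4 = 905/132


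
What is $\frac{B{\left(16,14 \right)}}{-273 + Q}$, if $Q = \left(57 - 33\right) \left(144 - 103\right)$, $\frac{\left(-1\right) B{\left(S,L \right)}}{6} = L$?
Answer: $- \frac{28}{237} \approx -0.11814$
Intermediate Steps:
$B{\left(S,L \right)} = - 6 L$
$Q = 984$ ($Q = 24 \cdot 41 = 984$)
$\frac{B{\left(16,14 \right)}}{-273 + Q} = \frac{\left(-6\right) 14}{-273 + 984} = - \frac{84}{711} = \left(-84\right) \frac{1}{711} = - \frac{28}{237}$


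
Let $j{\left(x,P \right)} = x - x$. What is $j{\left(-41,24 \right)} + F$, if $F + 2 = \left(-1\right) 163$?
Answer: $-165$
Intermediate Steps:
$j{\left(x,P \right)} = 0$
$F = -165$ ($F = -2 - 163 = -165$)
$j{\left(-41,24 \right)} + F = 0 - 165 = -165$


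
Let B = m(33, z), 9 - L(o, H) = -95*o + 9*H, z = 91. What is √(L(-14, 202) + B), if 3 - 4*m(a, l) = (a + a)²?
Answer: I*√16909/2 ≈ 65.017*I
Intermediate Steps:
L(o, H) = 9 - 9*H + 95*o (L(o, H) = 9 - (-95*o + 9*H) = 9 + (-9*H + 95*o) = 9 - 9*H + 95*o)
m(a, l) = ¾ - a² (m(a, l) = ¾ - (a + a)²/4 = ¾ - 4*a²/4 = ¾ - a²)
B = -4353/4 (B = ¾ - 1*33² = ¾ - 1*1089 = ¾ - 1089 = -4353/4 ≈ -1088.3)
√(L(-14, 202) + B) = √((9 - 9*202 + 95*(-14)) - 4353/4) = √((9 - 1818 - 1330) - 4353/4) = √(-3139 - 4353/4) = √(-16909/4) = I*√16909/2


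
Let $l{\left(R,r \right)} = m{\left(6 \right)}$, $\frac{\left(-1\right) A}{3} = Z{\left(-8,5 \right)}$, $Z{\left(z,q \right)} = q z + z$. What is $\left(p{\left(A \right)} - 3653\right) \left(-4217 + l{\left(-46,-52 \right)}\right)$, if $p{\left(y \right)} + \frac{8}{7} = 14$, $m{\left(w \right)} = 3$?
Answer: $15339562$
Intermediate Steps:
$Z{\left(z,q \right)} = z + q z$
$A = 144$ ($A = - 3 \left(- 8 \left(1 + 5\right)\right) = - 3 \left(\left(-8\right) 6\right) = \left(-3\right) \left(-48\right) = 144$)
$p{\left(y \right)} = \frac{90}{7}$ ($p{\left(y \right)} = - \frac{8}{7} + 14 = \frac{90}{7}$)
$l{\left(R,r \right)} = 3$
$\left(p{\left(A \right)} - 3653\right) \left(-4217 + l{\left(-46,-52 \right)}\right) = \left(\frac{90}{7} - 3653\right) \left(-4217 + 3\right) = \left(- \frac{25481}{7}\right) \left(-4214\right) = 15339562$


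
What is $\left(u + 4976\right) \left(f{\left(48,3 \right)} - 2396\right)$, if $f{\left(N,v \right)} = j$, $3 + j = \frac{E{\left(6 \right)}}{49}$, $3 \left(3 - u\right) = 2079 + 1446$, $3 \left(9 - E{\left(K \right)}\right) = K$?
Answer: $- \frac{63876768}{7} \approx -9.1252 \cdot 10^{6}$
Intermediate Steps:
$E{\left(K \right)} = 9 - \frac{K}{3}$
$u = -1172$ ($u = 3 - \frac{2079 + 1446}{3} = 3 - 1175 = -1172$)
$j = - \frac{20}{7}$ ($j = -3 + \frac{9 - 2}{49} = -3 + \left(9 - 2\right) \frac{1}{49} = -3 + 7 \cdot \frac{1}{49} = -3 + \frac{1}{7} = - \frac{20}{7} \approx -2.8571$)
$f{\left(N,v \right)} = - \frac{20}{7}$
$\left(u + 4976\right) \left(f{\left(48,3 \right)} - 2396\right) = \left(-1172 + 4976\right) \left(- \frac{20}{7} - 2396\right) = 3804 \left(- \frac{16792}{7}\right) = - \frac{63876768}{7}$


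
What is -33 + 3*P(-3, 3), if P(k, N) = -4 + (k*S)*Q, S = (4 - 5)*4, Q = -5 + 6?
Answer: -9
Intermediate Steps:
Q = 1
S = -4 (S = -1*4 = -4)
P(k, N) = -4 - 4*k (P(k, N) = -4 + (k*(-4))*1 = -4 - 4*k*1 = -4 - 4*k)
-33 + 3*P(-3, 3) = -33 + 3*(-4 - 4*(-3)) = -33 + 3*(-4 + 12) = -33 + 3*8 = -33 + 24 = -9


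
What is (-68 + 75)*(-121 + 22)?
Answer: -693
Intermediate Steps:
(-68 + 75)*(-121 + 22) = 7*(-99) = -693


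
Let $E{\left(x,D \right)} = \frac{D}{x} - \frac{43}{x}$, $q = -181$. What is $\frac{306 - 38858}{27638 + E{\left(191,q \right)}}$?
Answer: $- \frac{3681716}{2639317} \approx -1.395$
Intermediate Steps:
$E{\left(x,D \right)} = - \frac{43}{x} + \frac{D}{x}$
$\frac{306 - 38858}{27638 + E{\left(191,q \right)}} = \frac{306 - 38858}{27638 + \frac{-43 - 181}{191}} = - \frac{38552}{27638 + \frac{1}{191} \left(-224\right)} = - \frac{38552}{27638 - \frac{224}{191}} = - \frac{38552}{\frac{5278634}{191}} = \left(-38552\right) \frac{191}{5278634} = - \frac{3681716}{2639317}$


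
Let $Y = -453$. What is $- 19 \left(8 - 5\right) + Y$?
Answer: $-510$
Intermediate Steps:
$- 19 \left(8 - 5\right) + Y = - 19 \left(8 - 5\right) - 453 = \left(-19\right) 3 - 453 = -57 - 453 = -510$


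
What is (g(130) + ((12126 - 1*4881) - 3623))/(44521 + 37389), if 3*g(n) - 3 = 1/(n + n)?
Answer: 2825941/63889800 ≈ 0.044231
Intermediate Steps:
g(n) = 1 + 1/(6*n) (g(n) = 1 + 1/(3*(n + n)) = 1 + 1/(3*((2*n))) = 1 + (1/(2*n))/3 = 1 + 1/(6*n))
(g(130) + ((12126 - 1*4881) - 3623))/(44521 + 37389) = ((1/6 + 130)/130 + ((12126 - 1*4881) - 3623))/(44521 + 37389) = ((1/130)*(781/6) + ((12126 - 4881) - 3623))/81910 = (781/780 + (7245 - 3623))*(1/81910) = (781/780 + 3622)*(1/81910) = (2825941/780)*(1/81910) = 2825941/63889800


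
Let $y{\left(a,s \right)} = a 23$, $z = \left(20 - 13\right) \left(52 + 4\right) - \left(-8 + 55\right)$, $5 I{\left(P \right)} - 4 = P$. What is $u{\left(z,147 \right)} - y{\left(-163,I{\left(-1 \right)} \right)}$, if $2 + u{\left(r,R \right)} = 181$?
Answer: $3928$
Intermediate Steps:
$I{\left(P \right)} = \frac{4}{5} + \frac{P}{5}$
$z = 345$ ($z = 7 \cdot 56 - 47 = 392 - 47 = 345$)
$u{\left(r,R \right)} = 179$ ($u{\left(r,R \right)} = -2 + 181 = 179$)
$y{\left(a,s \right)} = 23 a$
$u{\left(z,147 \right)} - y{\left(-163,I{\left(-1 \right)} \right)} = 179 - 23 \left(-163\right) = 179 - -3749 = 179 + 3749 = 3928$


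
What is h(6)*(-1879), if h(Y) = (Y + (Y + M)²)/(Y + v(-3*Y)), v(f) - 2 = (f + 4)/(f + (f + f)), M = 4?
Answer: -5377698/223 ≈ -24115.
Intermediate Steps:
v(f) = 2 + (4 + f)/(3*f) (v(f) = 2 + (f + 4)/(f + (f + f)) = 2 + (4 + f)/(f + 2*f) = 2 + (4 + f)/((3*f)) = 2 + (4 + f)*(1/(3*f)) = 2 + (4 + f)/(3*f))
h(Y) = (Y + (4 + Y)²)/(Y - (4 - 21*Y)/(9*Y)) (h(Y) = (Y + (Y + 4)²)/(Y + (4 + 7*(-3*Y))/(3*((-3*Y)))) = (Y + (4 + Y)²)/(Y + (-1/(3*Y))*(4 - 21*Y)/3) = (Y + (4 + Y)²)/(Y - (4 - 21*Y)/(9*Y)))
h(6)*(-1879) = (9*6*(6 + (4 + 6)²)/(-4 + 9*6² + 21*6))*(-1879) = (9*6*(6 + 10²)/(-4 + 9*36 + 126))*(-1879) = (9*6*(6 + 100)/(-4 + 324 + 126))*(-1879) = (9*6*106/446)*(-1879) = (9*6*(1/446)*106)*(-1879) = (2862/223)*(-1879) = -5377698/223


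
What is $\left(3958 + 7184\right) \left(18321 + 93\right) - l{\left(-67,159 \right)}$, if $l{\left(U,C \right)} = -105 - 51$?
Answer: $205168944$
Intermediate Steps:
$l{\left(U,C \right)} = -156$
$\left(3958 + 7184\right) \left(18321 + 93\right) - l{\left(-67,159 \right)} = \left(3958 + 7184\right) \left(18321 + 93\right) - -156 = 11142 \cdot 18414 + 156 = 205168788 + 156 = 205168944$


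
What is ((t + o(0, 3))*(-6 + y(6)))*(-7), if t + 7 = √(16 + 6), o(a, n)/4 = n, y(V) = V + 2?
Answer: -70 - 14*√22 ≈ -135.67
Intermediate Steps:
y(V) = 2 + V
o(a, n) = 4*n
t = -7 + √22 (t = -7 + √(16 + 6) = -7 + √22 ≈ -2.3096)
((t + o(0, 3))*(-6 + y(6)))*(-7) = (((-7 + √22) + 4*3)*(-6 + (2 + 6)))*(-7) = (((-7 + √22) + 12)*(-6 + 8))*(-7) = ((5 + √22)*2)*(-7) = (10 + 2*√22)*(-7) = -70 - 14*√22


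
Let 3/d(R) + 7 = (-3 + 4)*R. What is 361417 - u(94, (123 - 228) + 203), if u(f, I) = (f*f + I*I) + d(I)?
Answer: 31210904/91 ≈ 3.4298e+5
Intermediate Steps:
d(R) = 3/(-7 + R) (d(R) = 3/(-7 + (-3 + 4)*R) = 3/(-7 + 1*R) = 3/(-7 + R))
u(f, I) = I² + f² + 3/(-7 + I) (u(f, I) = (f*f + I*I) + 3/(-7 + I) = (f² + I²) + 3/(-7 + I) = (I² + f²) + 3/(-7 + I) = I² + f² + 3/(-7 + I))
361417 - u(94, (123 - 228) + 203) = 361417 - (3 + (-7 + ((123 - 228) + 203))*(((123 - 228) + 203)² + 94²))/(-7 + ((123 - 228) + 203)) = 361417 - (3 + (-7 + (-105 + 203))*((-105 + 203)² + 8836))/(-7 + (-105 + 203)) = 361417 - (3 + (-7 + 98)*(98² + 8836))/(-7 + 98) = 361417 - (3 + 91*(9604 + 8836))/91 = 361417 - (3 + 91*18440)/91 = 361417 - (3 + 1678040)/91 = 361417 - 1678043/91 = 31210904/91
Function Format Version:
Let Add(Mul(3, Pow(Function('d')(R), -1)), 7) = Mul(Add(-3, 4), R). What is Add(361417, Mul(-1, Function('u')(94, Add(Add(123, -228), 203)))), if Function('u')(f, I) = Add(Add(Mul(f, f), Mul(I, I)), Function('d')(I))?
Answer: Rational(31210904, 91) ≈ 3.4298e+5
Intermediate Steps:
Function('d')(R) = Mul(3, Pow(Add(-7, R), -1)) (Function('d')(R) = Mul(3, Pow(Add(-7, Mul(Add(-3, 4), R)), -1)) = Mul(3, Pow(Add(-7, Mul(1, R)), -1)) = Mul(3, Pow(Add(-7, R), -1)))
Function('u')(f, I) = Add(Pow(I, 2), Pow(f, 2), Mul(3, Pow(Add(-7, I), -1))) (Function('u')(f, I) = Add(Add(Mul(f, f), Mul(I, I)), Mul(3, Pow(Add(-7, I), -1))) = Add(Add(Pow(f, 2), Pow(I, 2)), Mul(3, Pow(Add(-7, I), -1))) = Add(Add(Pow(I, 2), Pow(f, 2)), Mul(3, Pow(Add(-7, I), -1))) = Add(Pow(I, 2), Pow(f, 2), Mul(3, Pow(Add(-7, I), -1))))
Add(361417, Mul(-1, Function('u')(94, Add(Add(123, -228), 203)))) = Add(361417, Mul(-1, Mul(Pow(Add(-7, Add(Add(123, -228), 203)), -1), Add(3, Mul(Add(-7, Add(Add(123, -228), 203)), Add(Pow(Add(Add(123, -228), 203), 2), Pow(94, 2))))))) = Add(361417, Mul(-1, Mul(Pow(Add(-7, Add(-105, 203)), -1), Add(3, Mul(Add(-7, Add(-105, 203)), Add(Pow(Add(-105, 203), 2), 8836)))))) = Add(361417, Mul(-1, Mul(Pow(Add(-7, 98), -1), Add(3, Mul(Add(-7, 98), Add(Pow(98, 2), 8836)))))) = Add(361417, Mul(-1, Mul(Pow(91, -1), Add(3, Mul(91, Add(9604, 8836)))))) = Add(361417, Mul(-1, Mul(Rational(1, 91), Add(3, Mul(91, 18440))))) = Add(361417, Mul(-1, Mul(Rational(1, 91), Add(3, 1678040)))) = Add(361417, Mul(-1, Mul(Rational(1, 91), 1678043))) = Add(361417, Mul(-1, Rational(1678043, 91))) = Add(361417, Rational(-1678043, 91)) = Rational(31210904, 91)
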